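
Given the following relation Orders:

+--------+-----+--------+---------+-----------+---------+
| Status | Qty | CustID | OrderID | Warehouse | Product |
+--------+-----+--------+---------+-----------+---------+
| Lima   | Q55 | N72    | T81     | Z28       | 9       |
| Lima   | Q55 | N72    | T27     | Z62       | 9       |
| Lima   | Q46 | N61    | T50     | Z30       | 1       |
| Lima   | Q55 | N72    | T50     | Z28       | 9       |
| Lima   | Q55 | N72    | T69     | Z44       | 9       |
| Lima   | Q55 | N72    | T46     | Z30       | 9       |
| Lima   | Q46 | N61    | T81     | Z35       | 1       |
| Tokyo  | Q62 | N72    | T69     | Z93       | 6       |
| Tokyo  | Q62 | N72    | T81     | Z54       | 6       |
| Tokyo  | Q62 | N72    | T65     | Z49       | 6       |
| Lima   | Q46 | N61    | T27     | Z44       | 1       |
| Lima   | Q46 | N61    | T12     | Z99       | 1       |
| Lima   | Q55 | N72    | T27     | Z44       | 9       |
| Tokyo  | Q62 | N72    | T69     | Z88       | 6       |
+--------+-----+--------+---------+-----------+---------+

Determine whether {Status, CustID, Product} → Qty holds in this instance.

Yes

(Status=Lima, CustID=N72, Product=9): 6 rows → Qty = Q55, Q55, Q55, Q55, Q55, Q55 ✓
(Status=Lima, CustID=N61, Product=1): 4 rows → Qty = Q46, Q46, Q46, Q46 ✓
(Status=Tokyo, CustID=N72, Product=6): 4 rows → Qty = Q62, Q62, Q62, Q62 ✓
Every {Status, CustID, Product} value is associated with a single Qty value, so {Status, CustID, Product} → Qty holds.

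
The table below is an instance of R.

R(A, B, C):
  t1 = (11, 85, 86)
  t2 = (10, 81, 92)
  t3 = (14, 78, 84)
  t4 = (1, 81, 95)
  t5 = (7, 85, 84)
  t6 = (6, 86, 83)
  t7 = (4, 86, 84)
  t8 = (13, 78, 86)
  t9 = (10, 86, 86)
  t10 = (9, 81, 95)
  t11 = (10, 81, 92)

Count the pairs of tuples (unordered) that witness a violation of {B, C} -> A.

(B=81, C=92): all 2 rows agree on A — 0 pairs.
(B=81, C=95): violating pairs (4,10) — 1 pair.

1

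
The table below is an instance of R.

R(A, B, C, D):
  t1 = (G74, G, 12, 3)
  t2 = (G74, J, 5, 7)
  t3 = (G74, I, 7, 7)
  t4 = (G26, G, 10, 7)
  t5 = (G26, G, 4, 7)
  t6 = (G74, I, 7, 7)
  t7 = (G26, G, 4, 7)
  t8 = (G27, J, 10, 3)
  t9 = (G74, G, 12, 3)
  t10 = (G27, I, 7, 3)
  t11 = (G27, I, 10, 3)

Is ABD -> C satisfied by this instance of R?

No

(A=G74, B=G, D=3): rows 1, 9 → C = 12, 12 ✓
(A=G74, B=J, D=7): row 2 → C = 5 ✓
(A=G74, B=I, D=7): rows 3, 6 → C = 7, 7 ✓
(A=G26, B=G, D=7): rows 4, 5, 7 → C takes values {10, 4} — violation
(A=G27, B=J, D=3): row 8 → C = 10 ✓
(A=G27, B=I, D=3): rows 10, 11 → C takes values {7, 10} — violation
Two rows agree on ABD but differ on C, so ABD -> C does not hold.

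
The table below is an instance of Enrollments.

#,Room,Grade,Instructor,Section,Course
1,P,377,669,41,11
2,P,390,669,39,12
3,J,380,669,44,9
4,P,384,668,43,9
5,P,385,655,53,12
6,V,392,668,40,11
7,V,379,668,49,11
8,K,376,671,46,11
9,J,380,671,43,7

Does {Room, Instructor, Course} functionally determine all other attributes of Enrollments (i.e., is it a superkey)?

Rows 6 and 7 have the same {Room, Instructor, Course} value (Room=V, Instructor=668, Course=11) but are distinct tuples, so {Room, Instructor, Course} does not determine every attribute — not a superkey.

No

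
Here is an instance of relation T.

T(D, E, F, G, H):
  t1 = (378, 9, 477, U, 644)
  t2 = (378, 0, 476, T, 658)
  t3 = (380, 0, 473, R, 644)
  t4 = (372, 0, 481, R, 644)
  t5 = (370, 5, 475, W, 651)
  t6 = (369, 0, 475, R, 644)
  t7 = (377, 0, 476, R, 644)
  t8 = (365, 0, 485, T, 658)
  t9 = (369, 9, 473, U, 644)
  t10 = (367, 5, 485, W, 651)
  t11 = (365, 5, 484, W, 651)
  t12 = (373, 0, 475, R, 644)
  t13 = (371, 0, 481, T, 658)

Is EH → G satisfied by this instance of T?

Yes

(E=9, H=644): rows 1, 9 → G = U, U ✓
(E=0, H=658): rows 2, 8, 13 → G = T, T, T ✓
(E=0, H=644): rows 3, 4, 6, 7, 12 → G = R, R, R, R, R ✓
(E=5, H=651): rows 5, 10, 11 → G = W, W, W ✓
Every EH value is associated with a single G value, so EH → G holds.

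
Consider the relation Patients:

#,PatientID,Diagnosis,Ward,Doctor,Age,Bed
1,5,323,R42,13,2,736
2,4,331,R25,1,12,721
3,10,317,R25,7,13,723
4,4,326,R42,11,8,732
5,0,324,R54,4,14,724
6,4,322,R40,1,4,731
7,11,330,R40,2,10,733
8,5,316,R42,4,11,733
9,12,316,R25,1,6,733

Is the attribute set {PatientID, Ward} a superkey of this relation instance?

Rows 1 and 8 have the same {PatientID, Ward} value (PatientID=5, Ward=R42) but are distinct tuples, so {PatientID, Ward} does not determine every attribute — not a superkey.

No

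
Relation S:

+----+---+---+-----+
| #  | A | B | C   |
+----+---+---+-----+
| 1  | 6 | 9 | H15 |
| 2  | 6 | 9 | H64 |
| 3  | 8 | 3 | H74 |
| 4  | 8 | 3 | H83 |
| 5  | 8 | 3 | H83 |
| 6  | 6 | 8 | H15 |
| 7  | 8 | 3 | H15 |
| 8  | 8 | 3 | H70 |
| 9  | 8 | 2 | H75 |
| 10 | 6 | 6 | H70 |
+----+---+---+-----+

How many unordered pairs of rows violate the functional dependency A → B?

A=6: violating pairs (1,6), (1,10), (2,6), (2,10), (6,10) — 5 pairs.
A=8: violating pairs (3,9), (4,9), (5,9), (7,9), (8,9) — 5 pairs.

10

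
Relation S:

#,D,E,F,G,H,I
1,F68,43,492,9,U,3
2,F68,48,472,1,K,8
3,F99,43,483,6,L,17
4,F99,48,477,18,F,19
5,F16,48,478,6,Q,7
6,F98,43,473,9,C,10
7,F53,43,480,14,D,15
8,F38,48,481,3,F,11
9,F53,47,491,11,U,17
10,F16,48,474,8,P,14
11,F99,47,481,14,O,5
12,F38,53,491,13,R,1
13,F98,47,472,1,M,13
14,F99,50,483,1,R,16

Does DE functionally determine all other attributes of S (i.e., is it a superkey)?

Rows 5 and 10 have the same DE value (D=F16, E=48) but are distinct tuples, so DE does not determine every attribute — not a superkey.

No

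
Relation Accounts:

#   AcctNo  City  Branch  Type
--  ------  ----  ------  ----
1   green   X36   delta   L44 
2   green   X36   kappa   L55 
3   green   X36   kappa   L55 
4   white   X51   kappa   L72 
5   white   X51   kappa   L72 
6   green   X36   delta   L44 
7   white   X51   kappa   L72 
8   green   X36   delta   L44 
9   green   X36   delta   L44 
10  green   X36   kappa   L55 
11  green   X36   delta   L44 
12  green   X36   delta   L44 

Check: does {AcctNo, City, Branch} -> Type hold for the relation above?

Yes

(AcctNo=green, City=X36, Branch=delta): rows 1, 6, 8, 9, 11, 12 → Type = L44, L44, L44, L44, L44, L44 ✓
(AcctNo=green, City=X36, Branch=kappa): rows 2, 3, 10 → Type = L55, L55, L55 ✓
(AcctNo=white, City=X51, Branch=kappa): rows 4, 5, 7 → Type = L72, L72, L72 ✓
Every {AcctNo, City, Branch} value is associated with a single Type value, so {AcctNo, City, Branch} -> Type holds.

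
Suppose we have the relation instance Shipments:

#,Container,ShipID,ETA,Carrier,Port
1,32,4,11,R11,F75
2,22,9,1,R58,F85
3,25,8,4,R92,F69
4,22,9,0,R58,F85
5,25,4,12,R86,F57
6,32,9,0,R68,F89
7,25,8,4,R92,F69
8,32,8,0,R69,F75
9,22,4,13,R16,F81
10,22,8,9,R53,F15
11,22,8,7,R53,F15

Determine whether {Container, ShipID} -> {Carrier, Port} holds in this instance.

Yes

(Container=32, ShipID=4): row 1 → {Carrier,Port} = (R11, F75) ✓
(Container=22, ShipID=9): rows 2, 4 → {Carrier,Port} = (R58, F85), (R58, F85) ✓
(Container=25, ShipID=8): rows 3, 7 → {Carrier,Port} = (R92, F69), (R92, F69) ✓
(Container=25, ShipID=4): row 5 → {Carrier,Port} = (R86, F57) ✓
(Container=32, ShipID=9): row 6 → {Carrier,Port} = (R68, F89) ✓
(Container=32, ShipID=8): row 8 → {Carrier,Port} = (R69, F75) ✓
(Container=22, ShipID=4): row 9 → {Carrier,Port} = (R16, F81) ✓
(Container=22, ShipID=8): rows 10, 11 → {Carrier,Port} = (R53, F15), (R53, F15) ✓
Every {Container, ShipID} value is associated with a single {Carrier, Port} value, so {Container, ShipID} -> {Carrier, Port} holds.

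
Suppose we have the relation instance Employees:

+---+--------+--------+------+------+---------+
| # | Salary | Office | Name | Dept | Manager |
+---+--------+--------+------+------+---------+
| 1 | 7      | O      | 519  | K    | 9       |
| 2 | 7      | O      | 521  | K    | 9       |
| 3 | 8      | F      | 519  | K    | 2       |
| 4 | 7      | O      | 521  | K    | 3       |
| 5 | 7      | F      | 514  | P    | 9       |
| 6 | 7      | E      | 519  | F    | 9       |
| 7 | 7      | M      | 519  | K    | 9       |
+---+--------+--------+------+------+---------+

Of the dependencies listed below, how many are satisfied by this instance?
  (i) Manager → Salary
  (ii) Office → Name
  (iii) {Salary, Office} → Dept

(i) Manager → Salary: every LHS value maps to a single RHS value — holds.
(ii) Office → Name: Office=O: rows 1, 2, 4 → Name takes values {519, 521} — violation; Office=F: rows 3, 5 → Name takes values {519, 514} — violation — fails.
(iii) {Salary, Office} → Dept: every LHS value maps to a single RHS value — holds.
2 of the 3 dependencies hold.

2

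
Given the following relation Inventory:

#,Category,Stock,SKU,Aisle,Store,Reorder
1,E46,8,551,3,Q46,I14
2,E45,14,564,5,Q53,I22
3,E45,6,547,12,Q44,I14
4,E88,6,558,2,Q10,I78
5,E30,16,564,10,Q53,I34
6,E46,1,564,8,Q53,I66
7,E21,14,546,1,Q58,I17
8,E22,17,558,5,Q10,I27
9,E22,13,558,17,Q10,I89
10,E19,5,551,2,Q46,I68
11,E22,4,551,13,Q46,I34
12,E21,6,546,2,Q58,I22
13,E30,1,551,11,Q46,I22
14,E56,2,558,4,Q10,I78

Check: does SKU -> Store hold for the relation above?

Yes

SKU=551: rows 1, 10, 11, 13 → Store = Q46, Q46, Q46, Q46 ✓
SKU=564: rows 2, 5, 6 → Store = Q53, Q53, Q53 ✓
SKU=547: row 3 → Store = Q44 ✓
SKU=558: rows 4, 8, 9, 14 → Store = Q10, Q10, Q10, Q10 ✓
SKU=546: rows 7, 12 → Store = Q58, Q58 ✓
Every SKU value is associated with a single Store value, so SKU -> Store holds.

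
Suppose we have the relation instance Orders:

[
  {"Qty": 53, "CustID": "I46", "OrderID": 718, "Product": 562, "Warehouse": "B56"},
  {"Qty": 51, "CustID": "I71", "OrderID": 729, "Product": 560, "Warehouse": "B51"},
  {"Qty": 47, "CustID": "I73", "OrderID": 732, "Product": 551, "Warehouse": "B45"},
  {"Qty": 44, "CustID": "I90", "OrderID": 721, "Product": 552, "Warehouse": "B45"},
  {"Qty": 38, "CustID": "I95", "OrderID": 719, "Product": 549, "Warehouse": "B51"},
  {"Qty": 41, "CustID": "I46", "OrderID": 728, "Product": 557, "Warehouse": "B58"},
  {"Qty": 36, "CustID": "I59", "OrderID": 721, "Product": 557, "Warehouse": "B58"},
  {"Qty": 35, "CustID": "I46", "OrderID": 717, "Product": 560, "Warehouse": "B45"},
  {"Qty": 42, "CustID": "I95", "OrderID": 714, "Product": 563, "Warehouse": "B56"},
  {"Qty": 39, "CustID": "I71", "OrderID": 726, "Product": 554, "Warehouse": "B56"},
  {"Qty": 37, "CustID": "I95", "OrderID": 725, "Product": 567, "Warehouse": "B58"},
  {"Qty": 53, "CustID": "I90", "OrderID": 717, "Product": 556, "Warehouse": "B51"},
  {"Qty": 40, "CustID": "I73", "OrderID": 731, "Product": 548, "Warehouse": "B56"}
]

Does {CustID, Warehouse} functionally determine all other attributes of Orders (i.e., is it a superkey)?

All 13 rows have distinct {CustID, Warehouse} values, so {CustID, Warehouse} → (all attributes) holds and {CustID, Warehouse} is a superkey.

Yes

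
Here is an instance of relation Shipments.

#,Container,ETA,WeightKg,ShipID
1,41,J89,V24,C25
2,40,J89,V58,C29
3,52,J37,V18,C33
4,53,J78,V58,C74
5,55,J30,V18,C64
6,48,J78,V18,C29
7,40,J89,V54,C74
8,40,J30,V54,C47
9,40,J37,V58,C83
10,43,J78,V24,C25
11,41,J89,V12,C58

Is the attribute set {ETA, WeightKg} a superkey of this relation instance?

Yes

All 11 rows have distinct {ETA, WeightKg} values, so {ETA, WeightKg} → (all attributes) holds and {ETA, WeightKg} is a superkey.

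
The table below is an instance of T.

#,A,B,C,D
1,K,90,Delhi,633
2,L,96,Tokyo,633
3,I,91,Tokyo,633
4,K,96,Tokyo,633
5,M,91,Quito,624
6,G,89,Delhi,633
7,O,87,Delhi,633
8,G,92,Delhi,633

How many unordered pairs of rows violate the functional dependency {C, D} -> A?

8

(C=Delhi, D=633): violating pairs (1,6), (1,7), (1,8), (6,7), (7,8) — 5 pairs.
(C=Tokyo, D=633): violating pairs (2,3), (2,4), (3,4) — 3 pairs.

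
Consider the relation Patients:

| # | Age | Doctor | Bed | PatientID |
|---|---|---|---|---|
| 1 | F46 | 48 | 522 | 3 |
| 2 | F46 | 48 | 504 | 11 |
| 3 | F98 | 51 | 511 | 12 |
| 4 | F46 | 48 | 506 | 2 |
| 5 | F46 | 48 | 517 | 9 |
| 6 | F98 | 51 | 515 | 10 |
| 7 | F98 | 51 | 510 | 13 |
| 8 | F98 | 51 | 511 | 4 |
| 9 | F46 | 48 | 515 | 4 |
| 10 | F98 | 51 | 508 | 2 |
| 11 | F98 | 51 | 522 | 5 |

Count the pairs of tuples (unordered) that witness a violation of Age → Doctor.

0

Age=F46: all 5 rows agree on Doctor — 0 pairs.
Age=F98: all 6 rows agree on Doctor — 0 pairs.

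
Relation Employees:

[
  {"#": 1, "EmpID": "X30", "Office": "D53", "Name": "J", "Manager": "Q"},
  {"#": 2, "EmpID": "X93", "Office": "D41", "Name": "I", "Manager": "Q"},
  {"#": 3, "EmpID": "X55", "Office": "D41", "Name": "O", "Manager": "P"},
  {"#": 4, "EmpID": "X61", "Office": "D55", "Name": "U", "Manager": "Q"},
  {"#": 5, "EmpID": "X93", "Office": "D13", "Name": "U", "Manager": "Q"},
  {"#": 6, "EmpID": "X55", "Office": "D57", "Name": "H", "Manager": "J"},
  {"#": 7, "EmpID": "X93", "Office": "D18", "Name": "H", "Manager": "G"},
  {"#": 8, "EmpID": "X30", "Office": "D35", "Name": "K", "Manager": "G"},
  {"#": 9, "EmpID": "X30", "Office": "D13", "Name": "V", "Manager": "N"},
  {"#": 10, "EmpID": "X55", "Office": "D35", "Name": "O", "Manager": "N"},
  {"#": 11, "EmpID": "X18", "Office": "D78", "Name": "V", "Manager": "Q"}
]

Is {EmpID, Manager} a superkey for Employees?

No

Rows 2 and 5 have the same {EmpID, Manager} value (EmpID=X93, Manager=Q) but are distinct tuples, so {EmpID, Manager} does not determine every attribute — not a superkey.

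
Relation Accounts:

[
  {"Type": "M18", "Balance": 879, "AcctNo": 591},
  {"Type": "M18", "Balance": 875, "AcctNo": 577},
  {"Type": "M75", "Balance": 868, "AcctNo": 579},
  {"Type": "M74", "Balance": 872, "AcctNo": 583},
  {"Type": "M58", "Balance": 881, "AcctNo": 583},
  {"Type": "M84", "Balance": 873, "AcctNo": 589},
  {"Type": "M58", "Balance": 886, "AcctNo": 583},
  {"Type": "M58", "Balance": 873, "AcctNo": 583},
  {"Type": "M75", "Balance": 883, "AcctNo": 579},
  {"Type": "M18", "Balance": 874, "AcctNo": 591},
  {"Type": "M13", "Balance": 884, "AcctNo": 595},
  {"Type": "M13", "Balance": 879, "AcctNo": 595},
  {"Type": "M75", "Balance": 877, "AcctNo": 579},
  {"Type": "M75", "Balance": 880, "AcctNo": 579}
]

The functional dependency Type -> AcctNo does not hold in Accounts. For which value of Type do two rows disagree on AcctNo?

M18

Type=M18: 3 rows → AcctNo takes values {591, 577} — violation
Type=M75: 4 rows → AcctNo = 579, 579, 579, 579 ✓
Type=M74: 1 row → AcctNo = 583 ✓
Type=M58: 3 rows → AcctNo = 583, 583, 583 ✓
Type=M84: 1 row → AcctNo = 589 ✓
Type=M13: 2 rows → AcctNo = 595, 595 ✓
The only Type value with inconsistent AcctNo is Type=M18.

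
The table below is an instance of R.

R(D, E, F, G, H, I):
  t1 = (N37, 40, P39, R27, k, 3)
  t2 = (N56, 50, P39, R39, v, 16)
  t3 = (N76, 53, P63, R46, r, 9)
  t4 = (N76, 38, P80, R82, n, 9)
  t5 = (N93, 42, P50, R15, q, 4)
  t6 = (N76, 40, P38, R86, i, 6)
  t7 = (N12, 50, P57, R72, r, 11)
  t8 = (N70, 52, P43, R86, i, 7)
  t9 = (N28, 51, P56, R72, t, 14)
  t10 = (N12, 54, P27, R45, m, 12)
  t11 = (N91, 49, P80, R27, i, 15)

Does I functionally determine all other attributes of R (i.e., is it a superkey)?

Rows 3 and 4 have the same I value I=9 but are distinct tuples, so I does not determine every attribute — not a superkey.

No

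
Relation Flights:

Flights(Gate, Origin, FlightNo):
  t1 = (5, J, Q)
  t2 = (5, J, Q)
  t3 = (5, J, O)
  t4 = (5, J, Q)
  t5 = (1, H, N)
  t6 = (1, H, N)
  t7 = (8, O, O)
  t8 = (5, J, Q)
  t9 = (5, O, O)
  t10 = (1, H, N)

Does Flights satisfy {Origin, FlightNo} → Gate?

(Origin=J, FlightNo=Q): rows 1, 2, 4, 8 → Gate = 5, 5, 5, 5 ✓
(Origin=J, FlightNo=O): row 3 → Gate = 5 ✓
(Origin=H, FlightNo=N): rows 5, 6, 10 → Gate = 1, 1, 1 ✓
(Origin=O, FlightNo=O): rows 7, 9 → Gate takes values {8, 5} — violation
Two rows agree on {Origin, FlightNo} but differ on Gate, so {Origin, FlightNo} → Gate does not hold.

No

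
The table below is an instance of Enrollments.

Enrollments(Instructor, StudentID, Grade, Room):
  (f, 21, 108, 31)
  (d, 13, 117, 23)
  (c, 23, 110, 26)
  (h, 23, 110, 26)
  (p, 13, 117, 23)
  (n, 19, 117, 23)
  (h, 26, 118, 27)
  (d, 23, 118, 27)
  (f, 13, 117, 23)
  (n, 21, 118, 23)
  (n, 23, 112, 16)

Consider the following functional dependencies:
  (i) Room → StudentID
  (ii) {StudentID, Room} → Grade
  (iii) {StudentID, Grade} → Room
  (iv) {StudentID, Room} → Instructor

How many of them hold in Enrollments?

2

(i) Room → StudentID: Room=23: 5 rows → StudentID takes values {13, 19, 21} — violation; Room=27: 2 rows → StudentID takes values {26, 23} — violation — fails.
(ii) {StudentID, Room} → Grade: every LHS value maps to a single RHS value — holds.
(iii) {StudentID, Grade} → Room: every LHS value maps to a single RHS value — holds.
(iv) {StudentID, Room} → Instructor: (StudentID=13, Room=23): 3 rows → Instructor takes values {d, p, f} — violation; (StudentID=23, Room=26): 2 rows → Instructor takes values {c, h} — violation — fails.
2 of the 4 dependencies hold.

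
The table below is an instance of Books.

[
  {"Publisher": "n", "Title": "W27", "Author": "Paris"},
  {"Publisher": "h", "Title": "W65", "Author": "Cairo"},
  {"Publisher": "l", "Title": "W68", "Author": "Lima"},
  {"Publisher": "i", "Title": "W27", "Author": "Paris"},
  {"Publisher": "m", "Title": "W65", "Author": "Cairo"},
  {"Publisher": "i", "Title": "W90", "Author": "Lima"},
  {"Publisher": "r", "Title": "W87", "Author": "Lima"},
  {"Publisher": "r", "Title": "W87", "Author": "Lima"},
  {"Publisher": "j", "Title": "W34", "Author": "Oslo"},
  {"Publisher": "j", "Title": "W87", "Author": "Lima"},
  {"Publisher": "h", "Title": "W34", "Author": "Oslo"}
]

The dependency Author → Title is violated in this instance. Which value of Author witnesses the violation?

Lima

Author=Paris: 2 rows → Title = W27, W27 ✓
Author=Cairo: 2 rows → Title = W65, W65 ✓
Author=Lima: 5 rows → Title takes values {W68, W90, W87} — violation
Author=Oslo: 2 rows → Title = W34, W34 ✓
The only Author value with inconsistent Title is Author=Lima.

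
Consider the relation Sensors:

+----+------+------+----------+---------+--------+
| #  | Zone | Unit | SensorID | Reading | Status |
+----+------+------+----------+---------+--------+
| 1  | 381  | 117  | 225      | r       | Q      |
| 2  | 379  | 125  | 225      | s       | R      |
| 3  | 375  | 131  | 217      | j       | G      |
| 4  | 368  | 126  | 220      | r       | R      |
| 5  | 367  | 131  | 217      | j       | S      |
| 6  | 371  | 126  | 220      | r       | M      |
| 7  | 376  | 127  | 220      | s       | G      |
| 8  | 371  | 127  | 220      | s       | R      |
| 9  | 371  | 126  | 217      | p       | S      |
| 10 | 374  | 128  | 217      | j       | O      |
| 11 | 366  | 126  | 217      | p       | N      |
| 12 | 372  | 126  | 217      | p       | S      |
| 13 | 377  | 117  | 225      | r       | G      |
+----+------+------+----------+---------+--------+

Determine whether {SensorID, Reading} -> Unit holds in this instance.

(SensorID=225, Reading=r): rows 1, 13 → Unit = 117, 117 ✓
(SensorID=225, Reading=s): row 2 → Unit = 125 ✓
(SensorID=217, Reading=j): rows 3, 5, 10 → Unit takes values {131, 128} — violation
(SensorID=220, Reading=r): rows 4, 6 → Unit = 126, 126 ✓
(SensorID=220, Reading=s): rows 7, 8 → Unit = 127, 127 ✓
(SensorID=217, Reading=p): rows 9, 11, 12 → Unit = 126, 126, 126 ✓
Two rows agree on {SensorID, Reading} but differ on Unit, so {SensorID, Reading} -> Unit does not hold.

No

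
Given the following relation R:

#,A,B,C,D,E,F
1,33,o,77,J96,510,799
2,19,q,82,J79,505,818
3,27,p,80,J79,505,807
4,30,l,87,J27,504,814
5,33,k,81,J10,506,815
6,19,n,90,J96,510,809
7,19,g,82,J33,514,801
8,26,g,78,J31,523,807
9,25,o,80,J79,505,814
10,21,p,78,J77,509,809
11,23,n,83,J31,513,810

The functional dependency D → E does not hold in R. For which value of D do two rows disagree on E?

D=J96: rows 1, 6 → E = 510, 510 ✓
D=J79: rows 2, 3, 9 → E = 505, 505, 505 ✓
D=J27: row 4 → E = 504 ✓
D=J10: row 5 → E = 506 ✓
D=J33: row 7 → E = 514 ✓
D=J31: rows 8, 11 → E takes values {523, 513} — violation
D=J77: row 10 → E = 509 ✓
The only D value with inconsistent E is D=J31.

J31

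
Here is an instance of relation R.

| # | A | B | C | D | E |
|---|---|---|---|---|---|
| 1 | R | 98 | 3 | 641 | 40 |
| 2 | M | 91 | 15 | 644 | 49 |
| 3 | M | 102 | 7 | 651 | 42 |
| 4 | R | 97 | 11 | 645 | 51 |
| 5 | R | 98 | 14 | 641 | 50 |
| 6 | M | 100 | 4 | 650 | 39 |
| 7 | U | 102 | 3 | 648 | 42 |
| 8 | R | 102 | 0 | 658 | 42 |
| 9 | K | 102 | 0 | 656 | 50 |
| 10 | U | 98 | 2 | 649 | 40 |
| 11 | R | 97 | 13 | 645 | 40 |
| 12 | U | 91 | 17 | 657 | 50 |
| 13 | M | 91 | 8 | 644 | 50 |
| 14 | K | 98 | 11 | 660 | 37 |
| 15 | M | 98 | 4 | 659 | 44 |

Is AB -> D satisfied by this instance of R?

Yes

(A=R, B=98): rows 1, 5 → D = 641, 641 ✓
(A=M, B=91): rows 2, 13 → D = 644, 644 ✓
(A=M, B=102): row 3 → D = 651 ✓
(A=R, B=97): rows 4, 11 → D = 645, 645 ✓
(A=M, B=100): row 6 → D = 650 ✓
(A=U, B=102): row 7 → D = 648 ✓
(A=R, B=102): row 8 → D = 658 ✓
(A=K, B=102): row 9 → D = 656 ✓
(A=U, B=98): row 10 → D = 649 ✓
(A=U, B=91): row 12 → D = 657 ✓
(A=K, B=98): row 14 → D = 660 ✓
(A=M, B=98): row 15 → D = 659 ✓
Every AB value is associated with a single D value, so AB -> D holds.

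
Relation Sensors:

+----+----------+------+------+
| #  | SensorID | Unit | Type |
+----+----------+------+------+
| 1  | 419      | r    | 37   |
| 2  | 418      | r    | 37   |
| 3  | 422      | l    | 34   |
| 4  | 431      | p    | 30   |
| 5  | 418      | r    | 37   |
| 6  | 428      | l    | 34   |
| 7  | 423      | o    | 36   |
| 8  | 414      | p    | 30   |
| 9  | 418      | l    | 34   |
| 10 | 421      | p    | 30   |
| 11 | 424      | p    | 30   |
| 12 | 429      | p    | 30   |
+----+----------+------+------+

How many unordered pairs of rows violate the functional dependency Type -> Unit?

Type=37: all 3 rows agree on Unit — 0 pairs.
Type=34: all 3 rows agree on Unit — 0 pairs.
Type=30: all 5 rows agree on Unit — 0 pairs.

0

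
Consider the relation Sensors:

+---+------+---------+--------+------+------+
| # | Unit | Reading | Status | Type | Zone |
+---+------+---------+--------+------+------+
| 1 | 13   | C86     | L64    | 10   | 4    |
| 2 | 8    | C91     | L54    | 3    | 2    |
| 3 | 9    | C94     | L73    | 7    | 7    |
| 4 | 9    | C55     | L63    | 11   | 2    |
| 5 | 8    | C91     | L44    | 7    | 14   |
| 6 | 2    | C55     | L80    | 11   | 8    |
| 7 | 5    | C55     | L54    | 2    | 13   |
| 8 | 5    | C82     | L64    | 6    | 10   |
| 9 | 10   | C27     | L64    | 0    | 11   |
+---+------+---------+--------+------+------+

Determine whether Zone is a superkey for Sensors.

No

Rows 2 and 4 have the same Zone value Zone=2 but are distinct tuples, so Zone does not determine every attribute — not a superkey.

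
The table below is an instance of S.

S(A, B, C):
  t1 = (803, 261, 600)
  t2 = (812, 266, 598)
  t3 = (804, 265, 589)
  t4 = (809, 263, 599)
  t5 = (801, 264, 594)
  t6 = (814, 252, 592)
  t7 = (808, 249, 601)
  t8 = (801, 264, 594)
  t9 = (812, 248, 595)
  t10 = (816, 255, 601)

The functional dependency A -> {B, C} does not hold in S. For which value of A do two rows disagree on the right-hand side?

A=803: row 1 → {B,C} = (261, 600) ✓
A=812: rows 2, 9 → {B,C} takes values {(266, 598), (248, 595)} — violation
A=804: row 3 → {B,C} = (265, 589) ✓
A=809: row 4 → {B,C} = (263, 599) ✓
A=801: rows 5, 8 → {B,C} = (264, 594), (264, 594) ✓
A=814: row 6 → {B,C} = (252, 592) ✓
A=808: row 7 → {B,C} = (249, 601) ✓
A=816: row 10 → {B,C} = (255, 601) ✓
The only A value with inconsistent RHS is A=812.

812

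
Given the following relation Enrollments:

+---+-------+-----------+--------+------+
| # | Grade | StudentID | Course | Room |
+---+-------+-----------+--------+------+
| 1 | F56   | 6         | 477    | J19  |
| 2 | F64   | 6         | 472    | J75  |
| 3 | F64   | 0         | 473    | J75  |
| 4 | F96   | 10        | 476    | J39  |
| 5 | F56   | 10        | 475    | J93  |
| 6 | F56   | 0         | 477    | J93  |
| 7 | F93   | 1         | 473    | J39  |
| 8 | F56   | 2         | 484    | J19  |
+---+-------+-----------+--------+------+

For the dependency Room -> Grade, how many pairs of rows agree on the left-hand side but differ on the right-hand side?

1

Room=J19: all 2 rows agree on Grade — 0 pairs.
Room=J75: all 2 rows agree on Grade — 0 pairs.
Room=J39: violating pairs (4,7) — 1 pair.
Room=J93: all 2 rows agree on Grade — 0 pairs.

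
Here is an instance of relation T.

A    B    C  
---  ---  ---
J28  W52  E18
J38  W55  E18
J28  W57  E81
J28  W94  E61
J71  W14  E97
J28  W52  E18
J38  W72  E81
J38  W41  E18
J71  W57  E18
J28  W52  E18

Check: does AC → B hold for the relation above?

No

(A=J28, C=E18): 3 rows → B = W52, W52, W52 ✓
(A=J38, C=E18): 2 rows → B takes values {W55, W41} — violation
(A=J28, C=E81): 1 row → B = W57 ✓
(A=J28, C=E61): 1 row → B = W94 ✓
(A=J71, C=E97): 1 row → B = W14 ✓
(A=J38, C=E81): 1 row → B = W72 ✓
(A=J71, C=E18): 1 row → B = W57 ✓
Two rows agree on AC but differ on B, so AC → B does not hold.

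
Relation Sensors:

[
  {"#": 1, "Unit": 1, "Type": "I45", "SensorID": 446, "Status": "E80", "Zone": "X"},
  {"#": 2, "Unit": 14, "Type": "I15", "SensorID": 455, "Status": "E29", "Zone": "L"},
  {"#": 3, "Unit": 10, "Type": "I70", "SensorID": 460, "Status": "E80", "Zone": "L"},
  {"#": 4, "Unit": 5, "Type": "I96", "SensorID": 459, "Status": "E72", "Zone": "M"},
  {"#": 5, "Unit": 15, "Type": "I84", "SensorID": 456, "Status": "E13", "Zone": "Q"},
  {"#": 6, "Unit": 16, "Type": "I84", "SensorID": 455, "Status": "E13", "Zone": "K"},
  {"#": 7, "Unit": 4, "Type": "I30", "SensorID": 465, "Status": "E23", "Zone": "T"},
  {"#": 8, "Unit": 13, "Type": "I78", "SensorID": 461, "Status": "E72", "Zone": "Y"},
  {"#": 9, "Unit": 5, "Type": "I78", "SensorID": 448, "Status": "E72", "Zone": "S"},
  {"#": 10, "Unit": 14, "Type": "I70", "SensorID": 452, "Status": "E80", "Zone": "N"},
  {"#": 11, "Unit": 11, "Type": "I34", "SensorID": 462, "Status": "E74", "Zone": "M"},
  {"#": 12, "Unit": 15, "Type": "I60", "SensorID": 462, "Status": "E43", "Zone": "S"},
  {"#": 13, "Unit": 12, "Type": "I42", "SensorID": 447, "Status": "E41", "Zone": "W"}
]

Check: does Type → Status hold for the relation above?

Type=I45: row 1 → Status = E80 ✓
Type=I15: row 2 → Status = E29 ✓
Type=I70: rows 3, 10 → Status = E80, E80 ✓
Type=I96: row 4 → Status = E72 ✓
Type=I84: rows 5, 6 → Status = E13, E13 ✓
Type=I30: row 7 → Status = E23 ✓
Type=I78: rows 8, 9 → Status = E72, E72 ✓
Type=I34: row 11 → Status = E74 ✓
Type=I60: row 12 → Status = E43 ✓
Type=I42: row 13 → Status = E41 ✓
Every Type value is associated with a single Status value, so Type → Status holds.

Yes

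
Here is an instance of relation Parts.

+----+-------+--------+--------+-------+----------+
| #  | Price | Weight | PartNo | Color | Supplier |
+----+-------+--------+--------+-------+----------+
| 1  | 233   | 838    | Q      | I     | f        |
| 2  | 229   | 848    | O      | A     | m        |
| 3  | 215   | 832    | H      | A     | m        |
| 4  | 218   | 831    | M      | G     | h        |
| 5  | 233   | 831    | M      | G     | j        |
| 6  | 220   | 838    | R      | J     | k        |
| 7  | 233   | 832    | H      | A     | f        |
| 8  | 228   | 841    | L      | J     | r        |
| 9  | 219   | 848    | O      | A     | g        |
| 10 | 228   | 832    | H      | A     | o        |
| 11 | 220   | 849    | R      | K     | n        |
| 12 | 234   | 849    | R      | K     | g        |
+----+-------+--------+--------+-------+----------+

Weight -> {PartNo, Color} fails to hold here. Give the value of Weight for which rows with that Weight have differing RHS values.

Weight=838: rows 1, 6 → {PartNo,Color} takes values {(Q, I), (R, J)} — violation
Weight=848: rows 2, 9 → {PartNo,Color} = (O, A), (O, A) ✓
Weight=832: rows 3, 7, 10 → {PartNo,Color} = (H, A), (H, A), (H, A) ✓
Weight=831: rows 4, 5 → {PartNo,Color} = (M, G), (M, G) ✓
Weight=841: row 8 → {PartNo,Color} = (L, J) ✓
Weight=849: rows 11, 12 → {PartNo,Color} = (R, K), (R, K) ✓
The only Weight value with inconsistent RHS is Weight=838.

838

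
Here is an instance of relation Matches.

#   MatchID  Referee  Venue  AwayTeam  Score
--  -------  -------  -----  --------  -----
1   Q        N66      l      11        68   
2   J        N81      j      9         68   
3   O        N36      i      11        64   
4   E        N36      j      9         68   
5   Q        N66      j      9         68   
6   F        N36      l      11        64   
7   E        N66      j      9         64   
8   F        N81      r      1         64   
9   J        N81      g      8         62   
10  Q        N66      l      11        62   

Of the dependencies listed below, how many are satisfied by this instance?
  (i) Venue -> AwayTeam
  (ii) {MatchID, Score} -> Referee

(i) Venue -> AwayTeam: every LHS value maps to a single RHS value — holds.
(ii) {MatchID, Score} -> Referee: (MatchID=F, Score=64): rows 6, 8 → Referee takes values {N36, N81} — violation — fails.
1 of the 2 dependencies holds.

1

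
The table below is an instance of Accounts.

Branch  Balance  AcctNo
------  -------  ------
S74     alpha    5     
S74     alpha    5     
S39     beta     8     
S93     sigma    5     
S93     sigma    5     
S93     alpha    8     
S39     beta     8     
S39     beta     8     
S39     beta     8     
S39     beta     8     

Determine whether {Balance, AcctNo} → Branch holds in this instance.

(Balance=alpha, AcctNo=5): 2 rows → Branch = S74, S74 ✓
(Balance=beta, AcctNo=8): 5 rows → Branch = S39, S39, S39, S39, S39 ✓
(Balance=sigma, AcctNo=5): 2 rows → Branch = S93, S93 ✓
(Balance=alpha, AcctNo=8): 1 row → Branch = S93 ✓
Every {Balance, AcctNo} value is associated with a single Branch value, so {Balance, AcctNo} → Branch holds.

Yes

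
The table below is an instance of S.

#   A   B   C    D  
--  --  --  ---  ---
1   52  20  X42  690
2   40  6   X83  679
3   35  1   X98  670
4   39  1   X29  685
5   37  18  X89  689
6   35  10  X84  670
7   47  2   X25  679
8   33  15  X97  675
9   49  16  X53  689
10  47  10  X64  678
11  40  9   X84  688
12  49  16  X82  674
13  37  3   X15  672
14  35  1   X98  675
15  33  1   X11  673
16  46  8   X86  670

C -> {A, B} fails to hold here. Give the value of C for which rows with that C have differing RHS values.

C=X42: row 1 → {A,B} = (52, 20) ✓
C=X83: row 2 → {A,B} = (40, 6) ✓
C=X98: rows 3, 14 → {A,B} = (35, 1), (35, 1) ✓
C=X29: row 4 → {A,B} = (39, 1) ✓
C=X89: row 5 → {A,B} = (37, 18) ✓
C=X84: rows 6, 11 → {A,B} takes values {(35, 10), (40, 9)} — violation
C=X25: row 7 → {A,B} = (47, 2) ✓
C=X97: row 8 → {A,B} = (33, 15) ✓
C=X53: row 9 → {A,B} = (49, 16) ✓
C=X64: row 10 → {A,B} = (47, 10) ✓
C=X82: row 12 → {A,B} = (49, 16) ✓
C=X15: row 13 → {A,B} = (37, 3) ✓
C=X11: row 15 → {A,B} = (33, 1) ✓
C=X86: row 16 → {A,B} = (46, 8) ✓
The only C value with inconsistent RHS is C=X84.

X84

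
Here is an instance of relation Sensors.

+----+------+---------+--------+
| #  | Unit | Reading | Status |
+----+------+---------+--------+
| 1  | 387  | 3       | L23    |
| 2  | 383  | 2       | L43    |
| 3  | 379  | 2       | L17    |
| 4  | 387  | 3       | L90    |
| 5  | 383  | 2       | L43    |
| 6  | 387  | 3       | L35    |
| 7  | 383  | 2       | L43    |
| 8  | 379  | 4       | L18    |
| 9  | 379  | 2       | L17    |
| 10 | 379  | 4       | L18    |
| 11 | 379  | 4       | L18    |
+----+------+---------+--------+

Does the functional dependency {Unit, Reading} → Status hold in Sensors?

(Unit=387, Reading=3): rows 1, 4, 6 → Status takes values {L23, L90, L35} — violation
(Unit=383, Reading=2): rows 2, 5, 7 → Status = L43, L43, L43 ✓
(Unit=379, Reading=2): rows 3, 9 → Status = L17, L17 ✓
(Unit=379, Reading=4): rows 8, 10, 11 → Status = L18, L18, L18 ✓
Two rows agree on {Unit, Reading} but differ on Status, so {Unit, Reading} → Status does not hold.

No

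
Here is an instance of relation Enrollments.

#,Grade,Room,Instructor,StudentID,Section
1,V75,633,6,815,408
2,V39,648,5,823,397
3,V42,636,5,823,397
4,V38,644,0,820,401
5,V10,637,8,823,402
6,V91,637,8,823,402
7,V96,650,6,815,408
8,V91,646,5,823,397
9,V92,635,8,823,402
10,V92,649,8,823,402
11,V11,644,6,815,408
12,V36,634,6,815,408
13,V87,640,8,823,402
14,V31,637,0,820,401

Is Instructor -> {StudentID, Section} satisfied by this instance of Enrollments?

Yes

Instructor=6: rows 1, 7, 11, 12 → {StudentID,Section} = (815, 408), (815, 408), (815, 408), (815, 408) ✓
Instructor=5: rows 2, 3, 8 → {StudentID,Section} = (823, 397), (823, 397), (823, 397) ✓
Instructor=0: rows 4, 14 → {StudentID,Section} = (820, 401), (820, 401) ✓
Instructor=8: rows 5, 6, 9, 10, 13 → {StudentID,Section} = (823, 402), (823, 402), (823, 402), (823, 402), (823, 402) ✓
Every Instructor value is associated with a single {StudentID, Section} value, so Instructor -> {StudentID, Section} holds.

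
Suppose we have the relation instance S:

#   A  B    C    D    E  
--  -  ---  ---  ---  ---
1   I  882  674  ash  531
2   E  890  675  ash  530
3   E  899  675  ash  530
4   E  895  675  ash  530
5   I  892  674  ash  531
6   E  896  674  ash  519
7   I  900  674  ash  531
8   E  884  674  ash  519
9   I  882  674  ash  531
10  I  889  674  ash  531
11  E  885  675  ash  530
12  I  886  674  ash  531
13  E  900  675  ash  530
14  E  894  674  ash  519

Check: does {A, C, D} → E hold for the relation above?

(A=I, C=674, D=ash): rows 1, 5, 7, 9, 10, 12 → E = 531, 531, 531, 531, 531, 531 ✓
(A=E, C=675, D=ash): rows 2, 3, 4, 11, 13 → E = 530, 530, 530, 530, 530 ✓
(A=E, C=674, D=ash): rows 6, 8, 14 → E = 519, 519, 519 ✓
Every {A, C, D} value is associated with a single E value, so {A, C, D} → E holds.

Yes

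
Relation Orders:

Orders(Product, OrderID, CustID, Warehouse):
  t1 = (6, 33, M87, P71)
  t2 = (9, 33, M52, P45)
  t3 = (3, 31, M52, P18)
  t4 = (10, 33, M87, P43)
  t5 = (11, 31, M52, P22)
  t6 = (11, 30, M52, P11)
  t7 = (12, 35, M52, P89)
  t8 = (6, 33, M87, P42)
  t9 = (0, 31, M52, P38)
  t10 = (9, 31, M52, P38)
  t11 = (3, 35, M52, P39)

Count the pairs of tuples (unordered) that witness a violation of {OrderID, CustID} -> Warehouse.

(OrderID=33, CustID=M87): violating pairs (1,4), (1,8), (4,8) — 3 pairs.
(OrderID=31, CustID=M52): violating pairs (3,5), (3,9), (3,10), (5,9), (5,10) — 5 pairs.
(OrderID=35, CustID=M52): violating pairs (7,11) — 1 pair.

9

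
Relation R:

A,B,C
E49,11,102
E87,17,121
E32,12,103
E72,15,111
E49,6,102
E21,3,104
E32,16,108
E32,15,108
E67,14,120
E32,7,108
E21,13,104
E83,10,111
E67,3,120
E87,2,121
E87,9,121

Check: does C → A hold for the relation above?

C=102: 2 rows → A = E49, E49 ✓
C=121: 3 rows → A = E87, E87, E87 ✓
C=103: 1 row → A = E32 ✓
C=111: 2 rows → A takes values {E72, E83} — violation
C=104: 2 rows → A = E21, E21 ✓
C=108: 3 rows → A = E32, E32, E32 ✓
C=120: 2 rows → A = E67, E67 ✓
Two rows agree on C but differ on A, so C → A does not hold.

No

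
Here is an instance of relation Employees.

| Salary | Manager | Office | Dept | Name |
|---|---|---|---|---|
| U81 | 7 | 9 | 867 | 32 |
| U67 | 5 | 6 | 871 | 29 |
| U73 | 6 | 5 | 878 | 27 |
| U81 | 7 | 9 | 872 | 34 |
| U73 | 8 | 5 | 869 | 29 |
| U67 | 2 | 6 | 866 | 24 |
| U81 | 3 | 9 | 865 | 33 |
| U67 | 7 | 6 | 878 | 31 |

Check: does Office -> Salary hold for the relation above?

Yes

Office=9: 3 rows → Salary = U81, U81, U81 ✓
Office=6: 3 rows → Salary = U67, U67, U67 ✓
Office=5: 2 rows → Salary = U73, U73 ✓
Every Office value is associated with a single Salary value, so Office -> Salary holds.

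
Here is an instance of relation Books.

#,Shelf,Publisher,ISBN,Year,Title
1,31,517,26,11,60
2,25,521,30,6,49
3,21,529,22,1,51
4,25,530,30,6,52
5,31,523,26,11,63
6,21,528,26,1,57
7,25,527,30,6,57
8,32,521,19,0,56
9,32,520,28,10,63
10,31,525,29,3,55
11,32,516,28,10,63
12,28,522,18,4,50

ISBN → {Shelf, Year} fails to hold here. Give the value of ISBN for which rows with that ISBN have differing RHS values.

26

ISBN=26: rows 1, 5, 6 → {Shelf,Year} takes values {(31, 11), (21, 1)} — violation
ISBN=30: rows 2, 4, 7 → {Shelf,Year} = (25, 6), (25, 6), (25, 6) ✓
ISBN=22: row 3 → {Shelf,Year} = (21, 1) ✓
ISBN=19: row 8 → {Shelf,Year} = (32, 0) ✓
ISBN=28: rows 9, 11 → {Shelf,Year} = (32, 10), (32, 10) ✓
ISBN=29: row 10 → {Shelf,Year} = (31, 3) ✓
ISBN=18: row 12 → {Shelf,Year} = (28, 4) ✓
The only ISBN value with inconsistent RHS is ISBN=26.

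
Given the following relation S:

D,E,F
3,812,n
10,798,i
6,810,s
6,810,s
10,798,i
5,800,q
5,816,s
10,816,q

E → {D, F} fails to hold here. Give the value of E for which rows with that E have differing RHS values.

816

E=812: 1 row → {D,F} = (3, n) ✓
E=798: 2 rows → {D,F} = (10, i), (10, i) ✓
E=810: 2 rows → {D,F} = (6, s), (6, s) ✓
E=800: 1 row → {D,F} = (5, q) ✓
E=816: 2 rows → {D,F} takes values {(5, s), (10, q)} — violation
The only E value with inconsistent RHS is E=816.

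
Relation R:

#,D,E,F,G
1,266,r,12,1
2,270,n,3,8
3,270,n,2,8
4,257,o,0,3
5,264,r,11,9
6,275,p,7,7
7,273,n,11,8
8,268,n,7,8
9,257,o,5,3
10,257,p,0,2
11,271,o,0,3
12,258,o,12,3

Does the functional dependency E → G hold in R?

No

E=r: rows 1, 5 → G takes values {1, 9} — violation
E=n: rows 2, 3, 7, 8 → G = 8, 8, 8, 8 ✓
E=o: rows 4, 9, 11, 12 → G = 3, 3, 3, 3 ✓
E=p: rows 6, 10 → G takes values {7, 2} — violation
Two rows agree on E but differ on G, so E → G does not hold.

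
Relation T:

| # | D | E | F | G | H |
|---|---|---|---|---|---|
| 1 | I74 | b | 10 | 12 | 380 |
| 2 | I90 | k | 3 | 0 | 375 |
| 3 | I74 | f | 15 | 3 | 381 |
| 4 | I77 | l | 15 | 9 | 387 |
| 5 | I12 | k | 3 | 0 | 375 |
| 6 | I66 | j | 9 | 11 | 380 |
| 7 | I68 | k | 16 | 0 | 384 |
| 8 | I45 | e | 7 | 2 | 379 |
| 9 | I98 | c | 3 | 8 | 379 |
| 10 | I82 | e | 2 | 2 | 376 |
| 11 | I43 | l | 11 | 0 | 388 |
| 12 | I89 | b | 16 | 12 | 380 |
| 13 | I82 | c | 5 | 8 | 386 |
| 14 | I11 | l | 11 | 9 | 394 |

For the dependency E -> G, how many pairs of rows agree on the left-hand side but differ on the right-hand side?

E=b: all 2 rows agree on G — 0 pairs.
E=k: all 3 rows agree on G — 0 pairs.
E=l: violating pairs (4,11), (11,14) — 2 pairs.
E=e: all 2 rows agree on G — 0 pairs.
E=c: all 2 rows agree on G — 0 pairs.

2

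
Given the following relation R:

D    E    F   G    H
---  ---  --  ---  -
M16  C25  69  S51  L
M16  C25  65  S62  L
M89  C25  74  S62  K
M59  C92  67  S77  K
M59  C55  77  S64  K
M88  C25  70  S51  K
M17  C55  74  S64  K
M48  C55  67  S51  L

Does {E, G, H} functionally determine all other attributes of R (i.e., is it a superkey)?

No

Two distinct rows share (E=C55, G=S64, H=K), so {E, G, H} does not determine every attribute — not a superkey.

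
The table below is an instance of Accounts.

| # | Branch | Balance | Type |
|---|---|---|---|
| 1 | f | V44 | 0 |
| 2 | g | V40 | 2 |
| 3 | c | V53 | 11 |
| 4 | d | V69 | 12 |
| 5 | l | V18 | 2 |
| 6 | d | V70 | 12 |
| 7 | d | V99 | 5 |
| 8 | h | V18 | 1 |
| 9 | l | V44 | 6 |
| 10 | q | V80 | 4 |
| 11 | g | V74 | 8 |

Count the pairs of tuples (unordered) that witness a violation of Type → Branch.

1

Type=2: violating pairs (2,5) — 1 pair.
Type=12: all 2 rows agree on Branch — 0 pairs.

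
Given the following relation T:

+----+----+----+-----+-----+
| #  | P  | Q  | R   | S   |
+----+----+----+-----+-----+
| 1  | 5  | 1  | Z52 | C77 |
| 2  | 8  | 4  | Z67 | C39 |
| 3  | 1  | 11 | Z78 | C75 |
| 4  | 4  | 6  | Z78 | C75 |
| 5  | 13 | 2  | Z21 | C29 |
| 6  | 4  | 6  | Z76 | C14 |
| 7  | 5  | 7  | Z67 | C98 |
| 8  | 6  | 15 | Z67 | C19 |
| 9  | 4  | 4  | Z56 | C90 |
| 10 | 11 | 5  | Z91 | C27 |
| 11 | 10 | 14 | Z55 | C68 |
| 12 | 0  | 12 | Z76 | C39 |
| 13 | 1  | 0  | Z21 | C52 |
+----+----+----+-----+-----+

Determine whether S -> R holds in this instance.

S=C77: row 1 → R = Z52 ✓
S=C39: rows 2, 12 → R takes values {Z67, Z76} — violation
S=C75: rows 3, 4 → R = Z78, Z78 ✓
S=C29: row 5 → R = Z21 ✓
S=C14: row 6 → R = Z76 ✓
S=C98: row 7 → R = Z67 ✓
S=C19: row 8 → R = Z67 ✓
S=C90: row 9 → R = Z56 ✓
S=C27: row 10 → R = Z91 ✓
S=C68: row 11 → R = Z55 ✓
S=C52: row 13 → R = Z21 ✓
Two rows agree on S but differ on R, so S -> R does not hold.

No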